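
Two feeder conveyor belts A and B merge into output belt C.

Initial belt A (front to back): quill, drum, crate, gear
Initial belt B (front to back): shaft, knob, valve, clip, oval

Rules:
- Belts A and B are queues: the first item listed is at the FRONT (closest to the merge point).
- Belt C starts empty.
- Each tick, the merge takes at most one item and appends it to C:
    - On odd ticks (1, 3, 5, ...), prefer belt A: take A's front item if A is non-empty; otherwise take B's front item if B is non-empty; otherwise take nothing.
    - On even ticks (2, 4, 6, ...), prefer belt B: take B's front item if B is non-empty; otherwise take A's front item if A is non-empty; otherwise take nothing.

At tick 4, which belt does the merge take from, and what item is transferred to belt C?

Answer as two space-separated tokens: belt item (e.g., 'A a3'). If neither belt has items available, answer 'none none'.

Answer: B knob

Derivation:
Tick 1: prefer A, take quill from A; A=[drum,crate,gear] B=[shaft,knob,valve,clip,oval] C=[quill]
Tick 2: prefer B, take shaft from B; A=[drum,crate,gear] B=[knob,valve,clip,oval] C=[quill,shaft]
Tick 3: prefer A, take drum from A; A=[crate,gear] B=[knob,valve,clip,oval] C=[quill,shaft,drum]
Tick 4: prefer B, take knob from B; A=[crate,gear] B=[valve,clip,oval] C=[quill,shaft,drum,knob]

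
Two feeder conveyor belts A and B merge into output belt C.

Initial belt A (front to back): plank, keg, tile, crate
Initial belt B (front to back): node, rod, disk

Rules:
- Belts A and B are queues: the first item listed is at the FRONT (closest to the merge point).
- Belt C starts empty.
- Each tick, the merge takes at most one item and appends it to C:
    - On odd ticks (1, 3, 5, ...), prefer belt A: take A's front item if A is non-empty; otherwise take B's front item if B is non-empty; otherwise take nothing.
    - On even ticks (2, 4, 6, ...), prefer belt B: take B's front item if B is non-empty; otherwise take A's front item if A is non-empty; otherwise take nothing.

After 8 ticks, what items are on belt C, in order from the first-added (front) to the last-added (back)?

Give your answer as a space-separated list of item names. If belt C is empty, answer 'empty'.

Tick 1: prefer A, take plank from A; A=[keg,tile,crate] B=[node,rod,disk] C=[plank]
Tick 2: prefer B, take node from B; A=[keg,tile,crate] B=[rod,disk] C=[plank,node]
Tick 3: prefer A, take keg from A; A=[tile,crate] B=[rod,disk] C=[plank,node,keg]
Tick 4: prefer B, take rod from B; A=[tile,crate] B=[disk] C=[plank,node,keg,rod]
Tick 5: prefer A, take tile from A; A=[crate] B=[disk] C=[plank,node,keg,rod,tile]
Tick 6: prefer B, take disk from B; A=[crate] B=[-] C=[plank,node,keg,rod,tile,disk]
Tick 7: prefer A, take crate from A; A=[-] B=[-] C=[plank,node,keg,rod,tile,disk,crate]
Tick 8: prefer B, both empty, nothing taken; A=[-] B=[-] C=[plank,node,keg,rod,tile,disk,crate]

Answer: plank node keg rod tile disk crate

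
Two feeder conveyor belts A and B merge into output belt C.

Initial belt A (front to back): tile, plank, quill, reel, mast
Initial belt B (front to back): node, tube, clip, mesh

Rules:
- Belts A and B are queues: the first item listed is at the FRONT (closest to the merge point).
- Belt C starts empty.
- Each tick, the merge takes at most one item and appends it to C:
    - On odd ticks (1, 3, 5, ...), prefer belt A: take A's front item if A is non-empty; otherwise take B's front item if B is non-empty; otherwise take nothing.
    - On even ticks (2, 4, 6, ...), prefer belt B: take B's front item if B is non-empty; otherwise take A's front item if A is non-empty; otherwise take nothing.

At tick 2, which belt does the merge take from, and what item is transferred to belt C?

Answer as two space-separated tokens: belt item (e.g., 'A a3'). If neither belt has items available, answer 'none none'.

Answer: B node

Derivation:
Tick 1: prefer A, take tile from A; A=[plank,quill,reel,mast] B=[node,tube,clip,mesh] C=[tile]
Tick 2: prefer B, take node from B; A=[plank,quill,reel,mast] B=[tube,clip,mesh] C=[tile,node]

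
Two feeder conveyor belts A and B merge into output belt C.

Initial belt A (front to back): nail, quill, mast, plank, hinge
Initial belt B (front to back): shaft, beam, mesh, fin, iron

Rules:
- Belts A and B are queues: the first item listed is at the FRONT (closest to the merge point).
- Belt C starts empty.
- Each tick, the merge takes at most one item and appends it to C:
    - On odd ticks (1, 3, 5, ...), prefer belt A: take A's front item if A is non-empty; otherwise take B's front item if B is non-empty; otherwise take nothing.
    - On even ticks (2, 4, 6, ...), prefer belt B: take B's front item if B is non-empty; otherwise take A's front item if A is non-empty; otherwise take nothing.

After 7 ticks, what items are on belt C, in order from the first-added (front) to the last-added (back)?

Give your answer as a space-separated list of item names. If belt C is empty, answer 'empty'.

Tick 1: prefer A, take nail from A; A=[quill,mast,plank,hinge] B=[shaft,beam,mesh,fin,iron] C=[nail]
Tick 2: prefer B, take shaft from B; A=[quill,mast,plank,hinge] B=[beam,mesh,fin,iron] C=[nail,shaft]
Tick 3: prefer A, take quill from A; A=[mast,plank,hinge] B=[beam,mesh,fin,iron] C=[nail,shaft,quill]
Tick 4: prefer B, take beam from B; A=[mast,plank,hinge] B=[mesh,fin,iron] C=[nail,shaft,quill,beam]
Tick 5: prefer A, take mast from A; A=[plank,hinge] B=[mesh,fin,iron] C=[nail,shaft,quill,beam,mast]
Tick 6: prefer B, take mesh from B; A=[plank,hinge] B=[fin,iron] C=[nail,shaft,quill,beam,mast,mesh]
Tick 7: prefer A, take plank from A; A=[hinge] B=[fin,iron] C=[nail,shaft,quill,beam,mast,mesh,plank]

Answer: nail shaft quill beam mast mesh plank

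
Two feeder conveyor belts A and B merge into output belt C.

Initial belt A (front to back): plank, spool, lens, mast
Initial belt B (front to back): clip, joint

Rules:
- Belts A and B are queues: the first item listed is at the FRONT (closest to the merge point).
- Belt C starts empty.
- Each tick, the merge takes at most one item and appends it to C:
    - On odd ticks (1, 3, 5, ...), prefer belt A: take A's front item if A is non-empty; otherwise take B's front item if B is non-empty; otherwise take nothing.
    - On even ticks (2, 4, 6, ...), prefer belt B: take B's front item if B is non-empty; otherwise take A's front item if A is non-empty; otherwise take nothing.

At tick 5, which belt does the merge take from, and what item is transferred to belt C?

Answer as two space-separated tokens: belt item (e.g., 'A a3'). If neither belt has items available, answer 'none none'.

Tick 1: prefer A, take plank from A; A=[spool,lens,mast] B=[clip,joint] C=[plank]
Tick 2: prefer B, take clip from B; A=[spool,lens,mast] B=[joint] C=[plank,clip]
Tick 3: prefer A, take spool from A; A=[lens,mast] B=[joint] C=[plank,clip,spool]
Tick 4: prefer B, take joint from B; A=[lens,mast] B=[-] C=[plank,clip,spool,joint]
Tick 5: prefer A, take lens from A; A=[mast] B=[-] C=[plank,clip,spool,joint,lens]

Answer: A lens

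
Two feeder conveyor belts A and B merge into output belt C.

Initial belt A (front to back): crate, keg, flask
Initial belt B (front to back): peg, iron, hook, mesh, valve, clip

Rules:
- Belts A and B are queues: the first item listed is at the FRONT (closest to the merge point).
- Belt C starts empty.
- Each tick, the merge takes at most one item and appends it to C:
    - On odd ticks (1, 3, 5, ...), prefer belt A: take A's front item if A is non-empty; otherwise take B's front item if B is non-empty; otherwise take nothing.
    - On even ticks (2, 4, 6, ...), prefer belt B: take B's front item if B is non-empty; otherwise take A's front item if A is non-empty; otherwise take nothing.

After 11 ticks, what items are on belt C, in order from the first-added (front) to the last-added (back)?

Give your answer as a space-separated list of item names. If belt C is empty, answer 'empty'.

Answer: crate peg keg iron flask hook mesh valve clip

Derivation:
Tick 1: prefer A, take crate from A; A=[keg,flask] B=[peg,iron,hook,mesh,valve,clip] C=[crate]
Tick 2: prefer B, take peg from B; A=[keg,flask] B=[iron,hook,mesh,valve,clip] C=[crate,peg]
Tick 3: prefer A, take keg from A; A=[flask] B=[iron,hook,mesh,valve,clip] C=[crate,peg,keg]
Tick 4: prefer B, take iron from B; A=[flask] B=[hook,mesh,valve,clip] C=[crate,peg,keg,iron]
Tick 5: prefer A, take flask from A; A=[-] B=[hook,mesh,valve,clip] C=[crate,peg,keg,iron,flask]
Tick 6: prefer B, take hook from B; A=[-] B=[mesh,valve,clip] C=[crate,peg,keg,iron,flask,hook]
Tick 7: prefer A, take mesh from B; A=[-] B=[valve,clip] C=[crate,peg,keg,iron,flask,hook,mesh]
Tick 8: prefer B, take valve from B; A=[-] B=[clip] C=[crate,peg,keg,iron,flask,hook,mesh,valve]
Tick 9: prefer A, take clip from B; A=[-] B=[-] C=[crate,peg,keg,iron,flask,hook,mesh,valve,clip]
Tick 10: prefer B, both empty, nothing taken; A=[-] B=[-] C=[crate,peg,keg,iron,flask,hook,mesh,valve,clip]
Tick 11: prefer A, both empty, nothing taken; A=[-] B=[-] C=[crate,peg,keg,iron,flask,hook,mesh,valve,clip]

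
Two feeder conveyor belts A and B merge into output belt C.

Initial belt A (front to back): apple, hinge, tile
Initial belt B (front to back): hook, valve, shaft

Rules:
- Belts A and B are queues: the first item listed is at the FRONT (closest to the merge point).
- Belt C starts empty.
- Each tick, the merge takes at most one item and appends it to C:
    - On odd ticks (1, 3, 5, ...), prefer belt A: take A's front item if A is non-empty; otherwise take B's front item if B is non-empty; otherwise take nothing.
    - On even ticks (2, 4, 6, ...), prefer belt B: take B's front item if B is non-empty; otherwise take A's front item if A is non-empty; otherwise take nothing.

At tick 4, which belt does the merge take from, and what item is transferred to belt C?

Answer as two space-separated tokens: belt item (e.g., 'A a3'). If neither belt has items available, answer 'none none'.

Answer: B valve

Derivation:
Tick 1: prefer A, take apple from A; A=[hinge,tile] B=[hook,valve,shaft] C=[apple]
Tick 2: prefer B, take hook from B; A=[hinge,tile] B=[valve,shaft] C=[apple,hook]
Tick 3: prefer A, take hinge from A; A=[tile] B=[valve,shaft] C=[apple,hook,hinge]
Tick 4: prefer B, take valve from B; A=[tile] B=[shaft] C=[apple,hook,hinge,valve]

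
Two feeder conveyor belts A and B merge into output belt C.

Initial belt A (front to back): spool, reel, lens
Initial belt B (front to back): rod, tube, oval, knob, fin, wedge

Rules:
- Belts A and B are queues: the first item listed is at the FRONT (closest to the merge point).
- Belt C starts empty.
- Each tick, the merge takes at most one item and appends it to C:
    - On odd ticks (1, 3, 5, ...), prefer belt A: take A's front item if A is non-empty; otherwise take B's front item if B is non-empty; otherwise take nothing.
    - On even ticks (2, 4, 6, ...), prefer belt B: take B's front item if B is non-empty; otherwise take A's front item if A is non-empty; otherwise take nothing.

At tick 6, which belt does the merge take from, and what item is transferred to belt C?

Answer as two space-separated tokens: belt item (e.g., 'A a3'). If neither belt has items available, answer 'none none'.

Tick 1: prefer A, take spool from A; A=[reel,lens] B=[rod,tube,oval,knob,fin,wedge] C=[spool]
Tick 2: prefer B, take rod from B; A=[reel,lens] B=[tube,oval,knob,fin,wedge] C=[spool,rod]
Tick 3: prefer A, take reel from A; A=[lens] B=[tube,oval,knob,fin,wedge] C=[spool,rod,reel]
Tick 4: prefer B, take tube from B; A=[lens] B=[oval,knob,fin,wedge] C=[spool,rod,reel,tube]
Tick 5: prefer A, take lens from A; A=[-] B=[oval,knob,fin,wedge] C=[spool,rod,reel,tube,lens]
Tick 6: prefer B, take oval from B; A=[-] B=[knob,fin,wedge] C=[spool,rod,reel,tube,lens,oval]

Answer: B oval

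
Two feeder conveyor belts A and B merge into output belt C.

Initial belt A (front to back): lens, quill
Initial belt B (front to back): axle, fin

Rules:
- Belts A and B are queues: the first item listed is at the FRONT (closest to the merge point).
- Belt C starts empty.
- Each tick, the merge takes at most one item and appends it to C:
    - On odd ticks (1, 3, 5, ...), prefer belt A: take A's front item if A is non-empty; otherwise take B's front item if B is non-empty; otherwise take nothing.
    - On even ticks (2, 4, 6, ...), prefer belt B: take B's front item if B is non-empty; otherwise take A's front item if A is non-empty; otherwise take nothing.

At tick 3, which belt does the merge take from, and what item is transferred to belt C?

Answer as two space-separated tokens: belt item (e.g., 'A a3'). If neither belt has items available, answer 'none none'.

Tick 1: prefer A, take lens from A; A=[quill] B=[axle,fin] C=[lens]
Tick 2: prefer B, take axle from B; A=[quill] B=[fin] C=[lens,axle]
Tick 3: prefer A, take quill from A; A=[-] B=[fin] C=[lens,axle,quill]

Answer: A quill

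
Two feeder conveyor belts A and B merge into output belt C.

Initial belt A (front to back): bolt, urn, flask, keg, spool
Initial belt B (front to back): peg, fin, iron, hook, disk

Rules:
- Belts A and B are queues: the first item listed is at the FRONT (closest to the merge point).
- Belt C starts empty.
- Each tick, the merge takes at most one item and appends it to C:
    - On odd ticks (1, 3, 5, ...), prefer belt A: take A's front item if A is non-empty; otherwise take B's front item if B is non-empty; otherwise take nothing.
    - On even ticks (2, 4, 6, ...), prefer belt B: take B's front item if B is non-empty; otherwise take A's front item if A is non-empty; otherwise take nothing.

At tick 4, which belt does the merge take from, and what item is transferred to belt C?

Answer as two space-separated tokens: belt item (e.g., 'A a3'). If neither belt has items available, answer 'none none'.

Tick 1: prefer A, take bolt from A; A=[urn,flask,keg,spool] B=[peg,fin,iron,hook,disk] C=[bolt]
Tick 2: prefer B, take peg from B; A=[urn,flask,keg,spool] B=[fin,iron,hook,disk] C=[bolt,peg]
Tick 3: prefer A, take urn from A; A=[flask,keg,spool] B=[fin,iron,hook,disk] C=[bolt,peg,urn]
Tick 4: prefer B, take fin from B; A=[flask,keg,spool] B=[iron,hook,disk] C=[bolt,peg,urn,fin]

Answer: B fin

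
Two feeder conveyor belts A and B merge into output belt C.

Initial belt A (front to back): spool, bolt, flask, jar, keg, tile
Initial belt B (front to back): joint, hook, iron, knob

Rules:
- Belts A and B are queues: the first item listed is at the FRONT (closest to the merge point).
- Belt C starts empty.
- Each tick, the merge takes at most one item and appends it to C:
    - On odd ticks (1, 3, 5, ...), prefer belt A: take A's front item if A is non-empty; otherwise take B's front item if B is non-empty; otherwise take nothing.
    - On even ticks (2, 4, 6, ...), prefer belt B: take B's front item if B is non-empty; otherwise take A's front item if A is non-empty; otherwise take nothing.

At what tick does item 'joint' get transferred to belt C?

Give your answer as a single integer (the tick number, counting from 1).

Tick 1: prefer A, take spool from A; A=[bolt,flask,jar,keg,tile] B=[joint,hook,iron,knob] C=[spool]
Tick 2: prefer B, take joint from B; A=[bolt,flask,jar,keg,tile] B=[hook,iron,knob] C=[spool,joint]

Answer: 2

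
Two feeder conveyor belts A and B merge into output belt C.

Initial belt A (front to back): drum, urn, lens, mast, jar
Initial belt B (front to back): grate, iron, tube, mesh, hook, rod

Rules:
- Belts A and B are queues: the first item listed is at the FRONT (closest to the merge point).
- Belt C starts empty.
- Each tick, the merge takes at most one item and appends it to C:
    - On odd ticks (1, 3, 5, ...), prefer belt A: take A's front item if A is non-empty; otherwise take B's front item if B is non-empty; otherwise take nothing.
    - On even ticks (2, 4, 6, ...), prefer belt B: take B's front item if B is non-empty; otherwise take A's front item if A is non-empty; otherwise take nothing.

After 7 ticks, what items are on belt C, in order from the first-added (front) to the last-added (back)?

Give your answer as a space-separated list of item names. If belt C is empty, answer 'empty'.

Answer: drum grate urn iron lens tube mast

Derivation:
Tick 1: prefer A, take drum from A; A=[urn,lens,mast,jar] B=[grate,iron,tube,mesh,hook,rod] C=[drum]
Tick 2: prefer B, take grate from B; A=[urn,lens,mast,jar] B=[iron,tube,mesh,hook,rod] C=[drum,grate]
Tick 3: prefer A, take urn from A; A=[lens,mast,jar] B=[iron,tube,mesh,hook,rod] C=[drum,grate,urn]
Tick 4: prefer B, take iron from B; A=[lens,mast,jar] B=[tube,mesh,hook,rod] C=[drum,grate,urn,iron]
Tick 5: prefer A, take lens from A; A=[mast,jar] B=[tube,mesh,hook,rod] C=[drum,grate,urn,iron,lens]
Tick 6: prefer B, take tube from B; A=[mast,jar] B=[mesh,hook,rod] C=[drum,grate,urn,iron,lens,tube]
Tick 7: prefer A, take mast from A; A=[jar] B=[mesh,hook,rod] C=[drum,grate,urn,iron,lens,tube,mast]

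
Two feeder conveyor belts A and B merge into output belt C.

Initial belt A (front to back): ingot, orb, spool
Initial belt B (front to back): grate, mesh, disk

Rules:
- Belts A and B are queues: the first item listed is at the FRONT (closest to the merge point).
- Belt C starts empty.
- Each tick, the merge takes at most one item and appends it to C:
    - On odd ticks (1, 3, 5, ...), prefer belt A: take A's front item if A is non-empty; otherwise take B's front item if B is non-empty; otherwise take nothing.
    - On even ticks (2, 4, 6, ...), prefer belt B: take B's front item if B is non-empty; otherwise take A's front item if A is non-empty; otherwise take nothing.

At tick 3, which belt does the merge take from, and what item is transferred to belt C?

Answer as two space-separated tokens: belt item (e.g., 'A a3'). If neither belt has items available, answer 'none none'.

Answer: A orb

Derivation:
Tick 1: prefer A, take ingot from A; A=[orb,spool] B=[grate,mesh,disk] C=[ingot]
Tick 2: prefer B, take grate from B; A=[orb,spool] B=[mesh,disk] C=[ingot,grate]
Tick 3: prefer A, take orb from A; A=[spool] B=[mesh,disk] C=[ingot,grate,orb]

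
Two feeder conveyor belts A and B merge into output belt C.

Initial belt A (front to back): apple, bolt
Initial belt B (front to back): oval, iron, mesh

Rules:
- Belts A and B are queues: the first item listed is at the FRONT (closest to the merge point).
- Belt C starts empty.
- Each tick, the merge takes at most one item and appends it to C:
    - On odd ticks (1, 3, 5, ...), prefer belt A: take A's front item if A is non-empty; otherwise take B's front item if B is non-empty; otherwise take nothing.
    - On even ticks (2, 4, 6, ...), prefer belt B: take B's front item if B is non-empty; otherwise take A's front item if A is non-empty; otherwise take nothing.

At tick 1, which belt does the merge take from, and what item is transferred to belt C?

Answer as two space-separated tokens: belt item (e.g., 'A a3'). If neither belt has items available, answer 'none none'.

Answer: A apple

Derivation:
Tick 1: prefer A, take apple from A; A=[bolt] B=[oval,iron,mesh] C=[apple]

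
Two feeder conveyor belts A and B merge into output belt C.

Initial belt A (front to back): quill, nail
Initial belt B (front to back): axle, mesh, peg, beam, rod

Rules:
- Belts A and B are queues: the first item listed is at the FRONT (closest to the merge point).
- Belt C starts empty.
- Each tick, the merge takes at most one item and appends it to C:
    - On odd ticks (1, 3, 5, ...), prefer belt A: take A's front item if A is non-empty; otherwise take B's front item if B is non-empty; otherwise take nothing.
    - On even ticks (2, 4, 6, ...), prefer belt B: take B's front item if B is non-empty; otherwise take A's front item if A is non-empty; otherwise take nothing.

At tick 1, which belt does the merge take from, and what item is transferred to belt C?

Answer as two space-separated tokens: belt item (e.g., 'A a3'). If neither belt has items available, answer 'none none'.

Tick 1: prefer A, take quill from A; A=[nail] B=[axle,mesh,peg,beam,rod] C=[quill]

Answer: A quill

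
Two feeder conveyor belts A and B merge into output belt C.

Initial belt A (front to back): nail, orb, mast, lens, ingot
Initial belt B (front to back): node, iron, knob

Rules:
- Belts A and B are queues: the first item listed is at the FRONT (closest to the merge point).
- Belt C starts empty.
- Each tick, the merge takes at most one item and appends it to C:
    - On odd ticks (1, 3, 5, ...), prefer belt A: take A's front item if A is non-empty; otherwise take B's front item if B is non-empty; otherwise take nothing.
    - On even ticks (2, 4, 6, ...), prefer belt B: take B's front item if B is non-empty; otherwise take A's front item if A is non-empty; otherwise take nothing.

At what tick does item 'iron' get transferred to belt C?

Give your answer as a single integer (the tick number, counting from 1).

Tick 1: prefer A, take nail from A; A=[orb,mast,lens,ingot] B=[node,iron,knob] C=[nail]
Tick 2: prefer B, take node from B; A=[orb,mast,lens,ingot] B=[iron,knob] C=[nail,node]
Tick 3: prefer A, take orb from A; A=[mast,lens,ingot] B=[iron,knob] C=[nail,node,orb]
Tick 4: prefer B, take iron from B; A=[mast,lens,ingot] B=[knob] C=[nail,node,orb,iron]

Answer: 4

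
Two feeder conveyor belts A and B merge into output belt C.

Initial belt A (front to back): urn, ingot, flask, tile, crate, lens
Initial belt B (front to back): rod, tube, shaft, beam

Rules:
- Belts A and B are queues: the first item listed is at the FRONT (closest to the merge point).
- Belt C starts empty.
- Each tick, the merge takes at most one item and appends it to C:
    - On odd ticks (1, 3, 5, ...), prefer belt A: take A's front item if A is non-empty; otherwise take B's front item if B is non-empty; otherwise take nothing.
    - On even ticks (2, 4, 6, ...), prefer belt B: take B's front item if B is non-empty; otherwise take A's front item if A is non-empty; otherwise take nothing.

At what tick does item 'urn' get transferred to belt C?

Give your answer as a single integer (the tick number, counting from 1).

Tick 1: prefer A, take urn from A; A=[ingot,flask,tile,crate,lens] B=[rod,tube,shaft,beam] C=[urn]

Answer: 1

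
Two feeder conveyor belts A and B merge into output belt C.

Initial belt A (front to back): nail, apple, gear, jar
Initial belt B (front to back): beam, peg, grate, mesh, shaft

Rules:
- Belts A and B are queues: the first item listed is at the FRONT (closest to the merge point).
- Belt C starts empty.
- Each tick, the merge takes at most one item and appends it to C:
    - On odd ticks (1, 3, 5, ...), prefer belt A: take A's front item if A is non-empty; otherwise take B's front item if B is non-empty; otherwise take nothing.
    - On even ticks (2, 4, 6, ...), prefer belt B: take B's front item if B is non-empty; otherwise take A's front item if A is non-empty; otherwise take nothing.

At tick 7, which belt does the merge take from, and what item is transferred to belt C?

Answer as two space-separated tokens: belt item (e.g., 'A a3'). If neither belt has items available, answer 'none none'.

Tick 1: prefer A, take nail from A; A=[apple,gear,jar] B=[beam,peg,grate,mesh,shaft] C=[nail]
Tick 2: prefer B, take beam from B; A=[apple,gear,jar] B=[peg,grate,mesh,shaft] C=[nail,beam]
Tick 3: prefer A, take apple from A; A=[gear,jar] B=[peg,grate,mesh,shaft] C=[nail,beam,apple]
Tick 4: prefer B, take peg from B; A=[gear,jar] B=[grate,mesh,shaft] C=[nail,beam,apple,peg]
Tick 5: prefer A, take gear from A; A=[jar] B=[grate,mesh,shaft] C=[nail,beam,apple,peg,gear]
Tick 6: prefer B, take grate from B; A=[jar] B=[mesh,shaft] C=[nail,beam,apple,peg,gear,grate]
Tick 7: prefer A, take jar from A; A=[-] B=[mesh,shaft] C=[nail,beam,apple,peg,gear,grate,jar]

Answer: A jar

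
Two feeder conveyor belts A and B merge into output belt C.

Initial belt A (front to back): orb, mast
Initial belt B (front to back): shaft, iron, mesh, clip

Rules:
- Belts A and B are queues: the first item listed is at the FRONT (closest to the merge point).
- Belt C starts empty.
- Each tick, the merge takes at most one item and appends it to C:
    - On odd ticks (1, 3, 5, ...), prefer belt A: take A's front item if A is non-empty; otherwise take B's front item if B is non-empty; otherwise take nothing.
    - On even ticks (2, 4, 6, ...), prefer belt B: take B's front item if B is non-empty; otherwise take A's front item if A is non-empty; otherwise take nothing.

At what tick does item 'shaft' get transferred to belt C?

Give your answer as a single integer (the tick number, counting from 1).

Tick 1: prefer A, take orb from A; A=[mast] B=[shaft,iron,mesh,clip] C=[orb]
Tick 2: prefer B, take shaft from B; A=[mast] B=[iron,mesh,clip] C=[orb,shaft]

Answer: 2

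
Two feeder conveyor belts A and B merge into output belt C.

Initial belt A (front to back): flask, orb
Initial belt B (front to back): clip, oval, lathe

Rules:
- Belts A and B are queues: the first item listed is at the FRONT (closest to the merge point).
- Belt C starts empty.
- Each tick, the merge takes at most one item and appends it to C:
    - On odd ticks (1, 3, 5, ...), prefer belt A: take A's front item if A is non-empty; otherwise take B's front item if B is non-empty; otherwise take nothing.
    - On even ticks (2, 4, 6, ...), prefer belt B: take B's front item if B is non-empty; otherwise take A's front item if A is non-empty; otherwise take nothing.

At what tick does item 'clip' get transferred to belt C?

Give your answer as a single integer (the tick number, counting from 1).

Tick 1: prefer A, take flask from A; A=[orb] B=[clip,oval,lathe] C=[flask]
Tick 2: prefer B, take clip from B; A=[orb] B=[oval,lathe] C=[flask,clip]

Answer: 2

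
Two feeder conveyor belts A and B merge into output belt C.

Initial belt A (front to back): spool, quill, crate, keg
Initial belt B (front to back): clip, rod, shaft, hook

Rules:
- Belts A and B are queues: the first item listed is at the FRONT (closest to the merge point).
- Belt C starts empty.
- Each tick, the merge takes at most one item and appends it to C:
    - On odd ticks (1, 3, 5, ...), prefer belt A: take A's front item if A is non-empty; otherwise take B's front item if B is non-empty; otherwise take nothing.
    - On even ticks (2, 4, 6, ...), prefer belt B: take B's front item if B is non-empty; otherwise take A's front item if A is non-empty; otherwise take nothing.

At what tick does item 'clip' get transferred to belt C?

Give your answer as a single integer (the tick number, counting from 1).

Answer: 2

Derivation:
Tick 1: prefer A, take spool from A; A=[quill,crate,keg] B=[clip,rod,shaft,hook] C=[spool]
Tick 2: prefer B, take clip from B; A=[quill,crate,keg] B=[rod,shaft,hook] C=[spool,clip]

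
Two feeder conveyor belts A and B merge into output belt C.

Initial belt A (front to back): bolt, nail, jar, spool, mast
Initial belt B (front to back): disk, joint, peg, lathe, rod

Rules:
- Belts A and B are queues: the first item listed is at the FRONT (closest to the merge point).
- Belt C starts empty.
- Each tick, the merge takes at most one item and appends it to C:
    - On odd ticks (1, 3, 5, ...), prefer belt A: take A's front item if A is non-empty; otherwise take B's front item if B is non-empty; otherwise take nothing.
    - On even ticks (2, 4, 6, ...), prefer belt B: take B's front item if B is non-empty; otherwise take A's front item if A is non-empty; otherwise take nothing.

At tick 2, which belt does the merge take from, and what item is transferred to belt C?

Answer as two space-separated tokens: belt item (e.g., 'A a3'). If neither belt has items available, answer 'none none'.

Answer: B disk

Derivation:
Tick 1: prefer A, take bolt from A; A=[nail,jar,spool,mast] B=[disk,joint,peg,lathe,rod] C=[bolt]
Tick 2: prefer B, take disk from B; A=[nail,jar,spool,mast] B=[joint,peg,lathe,rod] C=[bolt,disk]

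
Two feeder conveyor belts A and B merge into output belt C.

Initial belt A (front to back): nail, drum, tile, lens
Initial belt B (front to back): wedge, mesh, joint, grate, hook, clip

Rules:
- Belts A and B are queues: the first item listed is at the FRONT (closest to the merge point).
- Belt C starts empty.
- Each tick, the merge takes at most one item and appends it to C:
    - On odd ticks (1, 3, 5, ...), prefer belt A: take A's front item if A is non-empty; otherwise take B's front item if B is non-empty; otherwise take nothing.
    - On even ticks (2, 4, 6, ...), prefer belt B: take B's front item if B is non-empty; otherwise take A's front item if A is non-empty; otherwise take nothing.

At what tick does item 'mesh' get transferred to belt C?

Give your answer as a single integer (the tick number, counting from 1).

Answer: 4

Derivation:
Tick 1: prefer A, take nail from A; A=[drum,tile,lens] B=[wedge,mesh,joint,grate,hook,clip] C=[nail]
Tick 2: prefer B, take wedge from B; A=[drum,tile,lens] B=[mesh,joint,grate,hook,clip] C=[nail,wedge]
Tick 3: prefer A, take drum from A; A=[tile,lens] B=[mesh,joint,grate,hook,clip] C=[nail,wedge,drum]
Tick 4: prefer B, take mesh from B; A=[tile,lens] B=[joint,grate,hook,clip] C=[nail,wedge,drum,mesh]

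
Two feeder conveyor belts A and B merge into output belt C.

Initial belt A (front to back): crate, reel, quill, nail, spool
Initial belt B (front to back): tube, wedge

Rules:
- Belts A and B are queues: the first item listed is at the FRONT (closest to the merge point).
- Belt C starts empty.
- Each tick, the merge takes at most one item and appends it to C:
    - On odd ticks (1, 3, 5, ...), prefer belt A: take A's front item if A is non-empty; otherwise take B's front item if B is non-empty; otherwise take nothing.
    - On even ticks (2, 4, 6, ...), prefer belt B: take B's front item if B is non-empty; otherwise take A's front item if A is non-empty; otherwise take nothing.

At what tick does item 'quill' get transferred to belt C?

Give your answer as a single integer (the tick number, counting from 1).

Tick 1: prefer A, take crate from A; A=[reel,quill,nail,spool] B=[tube,wedge] C=[crate]
Tick 2: prefer B, take tube from B; A=[reel,quill,nail,spool] B=[wedge] C=[crate,tube]
Tick 3: prefer A, take reel from A; A=[quill,nail,spool] B=[wedge] C=[crate,tube,reel]
Tick 4: prefer B, take wedge from B; A=[quill,nail,spool] B=[-] C=[crate,tube,reel,wedge]
Tick 5: prefer A, take quill from A; A=[nail,spool] B=[-] C=[crate,tube,reel,wedge,quill]

Answer: 5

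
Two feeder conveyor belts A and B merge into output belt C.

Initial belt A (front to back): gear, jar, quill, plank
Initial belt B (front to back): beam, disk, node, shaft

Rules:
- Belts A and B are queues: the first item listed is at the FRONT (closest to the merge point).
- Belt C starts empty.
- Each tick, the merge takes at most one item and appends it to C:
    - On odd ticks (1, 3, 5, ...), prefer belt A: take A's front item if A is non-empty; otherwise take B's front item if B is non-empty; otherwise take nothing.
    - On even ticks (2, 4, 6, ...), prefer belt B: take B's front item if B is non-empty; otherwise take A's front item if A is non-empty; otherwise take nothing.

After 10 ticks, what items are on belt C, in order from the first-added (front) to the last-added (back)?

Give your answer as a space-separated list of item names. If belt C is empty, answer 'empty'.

Tick 1: prefer A, take gear from A; A=[jar,quill,plank] B=[beam,disk,node,shaft] C=[gear]
Tick 2: prefer B, take beam from B; A=[jar,quill,plank] B=[disk,node,shaft] C=[gear,beam]
Tick 3: prefer A, take jar from A; A=[quill,plank] B=[disk,node,shaft] C=[gear,beam,jar]
Tick 4: prefer B, take disk from B; A=[quill,plank] B=[node,shaft] C=[gear,beam,jar,disk]
Tick 5: prefer A, take quill from A; A=[plank] B=[node,shaft] C=[gear,beam,jar,disk,quill]
Tick 6: prefer B, take node from B; A=[plank] B=[shaft] C=[gear,beam,jar,disk,quill,node]
Tick 7: prefer A, take plank from A; A=[-] B=[shaft] C=[gear,beam,jar,disk,quill,node,plank]
Tick 8: prefer B, take shaft from B; A=[-] B=[-] C=[gear,beam,jar,disk,quill,node,plank,shaft]
Tick 9: prefer A, both empty, nothing taken; A=[-] B=[-] C=[gear,beam,jar,disk,quill,node,plank,shaft]
Tick 10: prefer B, both empty, nothing taken; A=[-] B=[-] C=[gear,beam,jar,disk,quill,node,plank,shaft]

Answer: gear beam jar disk quill node plank shaft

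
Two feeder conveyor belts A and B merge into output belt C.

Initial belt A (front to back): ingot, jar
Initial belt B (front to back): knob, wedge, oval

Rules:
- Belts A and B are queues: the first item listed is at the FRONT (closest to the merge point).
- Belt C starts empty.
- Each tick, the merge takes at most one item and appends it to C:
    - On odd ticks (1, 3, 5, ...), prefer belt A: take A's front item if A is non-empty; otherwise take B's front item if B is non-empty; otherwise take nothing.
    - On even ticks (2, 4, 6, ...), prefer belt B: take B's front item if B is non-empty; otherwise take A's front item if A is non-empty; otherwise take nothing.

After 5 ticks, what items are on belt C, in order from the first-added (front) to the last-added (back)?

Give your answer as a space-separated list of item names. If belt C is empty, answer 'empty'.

Tick 1: prefer A, take ingot from A; A=[jar] B=[knob,wedge,oval] C=[ingot]
Tick 2: prefer B, take knob from B; A=[jar] B=[wedge,oval] C=[ingot,knob]
Tick 3: prefer A, take jar from A; A=[-] B=[wedge,oval] C=[ingot,knob,jar]
Tick 4: prefer B, take wedge from B; A=[-] B=[oval] C=[ingot,knob,jar,wedge]
Tick 5: prefer A, take oval from B; A=[-] B=[-] C=[ingot,knob,jar,wedge,oval]

Answer: ingot knob jar wedge oval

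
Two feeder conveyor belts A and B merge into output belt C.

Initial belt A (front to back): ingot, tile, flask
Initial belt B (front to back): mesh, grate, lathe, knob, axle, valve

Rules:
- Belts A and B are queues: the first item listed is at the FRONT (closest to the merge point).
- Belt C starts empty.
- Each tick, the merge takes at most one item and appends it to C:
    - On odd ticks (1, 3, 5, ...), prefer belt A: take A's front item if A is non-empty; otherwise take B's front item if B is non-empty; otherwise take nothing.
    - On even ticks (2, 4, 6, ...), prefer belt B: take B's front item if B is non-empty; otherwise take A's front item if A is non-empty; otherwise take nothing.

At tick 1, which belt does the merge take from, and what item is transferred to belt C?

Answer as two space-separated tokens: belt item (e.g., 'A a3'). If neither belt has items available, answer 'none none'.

Tick 1: prefer A, take ingot from A; A=[tile,flask] B=[mesh,grate,lathe,knob,axle,valve] C=[ingot]

Answer: A ingot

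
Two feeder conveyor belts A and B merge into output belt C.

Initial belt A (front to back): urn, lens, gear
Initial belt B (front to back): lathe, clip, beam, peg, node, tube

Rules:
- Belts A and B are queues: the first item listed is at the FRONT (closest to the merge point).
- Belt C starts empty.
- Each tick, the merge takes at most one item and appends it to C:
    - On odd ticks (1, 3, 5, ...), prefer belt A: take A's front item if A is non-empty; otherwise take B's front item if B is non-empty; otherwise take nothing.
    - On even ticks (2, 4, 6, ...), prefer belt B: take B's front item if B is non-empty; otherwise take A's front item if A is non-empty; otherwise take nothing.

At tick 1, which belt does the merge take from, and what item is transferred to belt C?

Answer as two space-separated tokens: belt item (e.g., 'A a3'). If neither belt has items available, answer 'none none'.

Tick 1: prefer A, take urn from A; A=[lens,gear] B=[lathe,clip,beam,peg,node,tube] C=[urn]

Answer: A urn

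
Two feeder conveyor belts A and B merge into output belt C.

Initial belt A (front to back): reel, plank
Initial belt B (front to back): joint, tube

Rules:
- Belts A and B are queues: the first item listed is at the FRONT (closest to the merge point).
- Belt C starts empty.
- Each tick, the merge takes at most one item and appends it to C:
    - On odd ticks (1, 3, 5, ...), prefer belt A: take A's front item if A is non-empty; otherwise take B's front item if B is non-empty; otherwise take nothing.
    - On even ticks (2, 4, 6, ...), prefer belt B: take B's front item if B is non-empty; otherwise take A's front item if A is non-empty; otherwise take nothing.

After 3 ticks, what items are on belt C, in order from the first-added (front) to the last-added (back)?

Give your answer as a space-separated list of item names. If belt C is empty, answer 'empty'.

Tick 1: prefer A, take reel from A; A=[plank] B=[joint,tube] C=[reel]
Tick 2: prefer B, take joint from B; A=[plank] B=[tube] C=[reel,joint]
Tick 3: prefer A, take plank from A; A=[-] B=[tube] C=[reel,joint,plank]

Answer: reel joint plank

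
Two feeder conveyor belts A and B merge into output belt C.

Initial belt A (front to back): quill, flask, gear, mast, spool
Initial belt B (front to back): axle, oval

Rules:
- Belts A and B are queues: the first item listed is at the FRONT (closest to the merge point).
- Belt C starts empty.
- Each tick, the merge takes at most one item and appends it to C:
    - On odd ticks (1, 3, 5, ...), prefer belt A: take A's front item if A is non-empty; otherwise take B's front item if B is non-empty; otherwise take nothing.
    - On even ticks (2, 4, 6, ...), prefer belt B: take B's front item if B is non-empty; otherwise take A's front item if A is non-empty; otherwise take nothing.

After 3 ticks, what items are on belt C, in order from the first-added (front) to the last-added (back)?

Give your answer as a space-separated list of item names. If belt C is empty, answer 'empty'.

Tick 1: prefer A, take quill from A; A=[flask,gear,mast,spool] B=[axle,oval] C=[quill]
Tick 2: prefer B, take axle from B; A=[flask,gear,mast,spool] B=[oval] C=[quill,axle]
Tick 3: prefer A, take flask from A; A=[gear,mast,spool] B=[oval] C=[quill,axle,flask]

Answer: quill axle flask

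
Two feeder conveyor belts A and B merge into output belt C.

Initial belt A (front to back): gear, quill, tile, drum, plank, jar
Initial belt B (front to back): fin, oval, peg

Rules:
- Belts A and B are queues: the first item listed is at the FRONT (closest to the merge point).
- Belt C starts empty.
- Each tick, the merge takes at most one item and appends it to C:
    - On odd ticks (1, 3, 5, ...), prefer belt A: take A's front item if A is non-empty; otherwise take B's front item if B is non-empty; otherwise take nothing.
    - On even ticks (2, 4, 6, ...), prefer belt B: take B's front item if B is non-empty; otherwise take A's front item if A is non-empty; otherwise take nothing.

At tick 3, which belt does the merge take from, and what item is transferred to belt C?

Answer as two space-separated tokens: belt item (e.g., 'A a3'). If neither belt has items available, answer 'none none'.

Tick 1: prefer A, take gear from A; A=[quill,tile,drum,plank,jar] B=[fin,oval,peg] C=[gear]
Tick 2: prefer B, take fin from B; A=[quill,tile,drum,plank,jar] B=[oval,peg] C=[gear,fin]
Tick 3: prefer A, take quill from A; A=[tile,drum,plank,jar] B=[oval,peg] C=[gear,fin,quill]

Answer: A quill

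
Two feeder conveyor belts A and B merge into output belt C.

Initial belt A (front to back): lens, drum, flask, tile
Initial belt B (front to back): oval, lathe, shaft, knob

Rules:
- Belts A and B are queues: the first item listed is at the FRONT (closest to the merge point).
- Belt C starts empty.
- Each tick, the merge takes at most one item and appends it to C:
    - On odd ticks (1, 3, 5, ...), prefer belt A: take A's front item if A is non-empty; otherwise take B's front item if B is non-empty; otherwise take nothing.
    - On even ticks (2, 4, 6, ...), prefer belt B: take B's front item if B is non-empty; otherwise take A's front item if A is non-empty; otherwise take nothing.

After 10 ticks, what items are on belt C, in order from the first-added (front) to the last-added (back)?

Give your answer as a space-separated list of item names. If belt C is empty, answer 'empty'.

Answer: lens oval drum lathe flask shaft tile knob

Derivation:
Tick 1: prefer A, take lens from A; A=[drum,flask,tile] B=[oval,lathe,shaft,knob] C=[lens]
Tick 2: prefer B, take oval from B; A=[drum,flask,tile] B=[lathe,shaft,knob] C=[lens,oval]
Tick 3: prefer A, take drum from A; A=[flask,tile] B=[lathe,shaft,knob] C=[lens,oval,drum]
Tick 4: prefer B, take lathe from B; A=[flask,tile] B=[shaft,knob] C=[lens,oval,drum,lathe]
Tick 5: prefer A, take flask from A; A=[tile] B=[shaft,knob] C=[lens,oval,drum,lathe,flask]
Tick 6: prefer B, take shaft from B; A=[tile] B=[knob] C=[lens,oval,drum,lathe,flask,shaft]
Tick 7: prefer A, take tile from A; A=[-] B=[knob] C=[lens,oval,drum,lathe,flask,shaft,tile]
Tick 8: prefer B, take knob from B; A=[-] B=[-] C=[lens,oval,drum,lathe,flask,shaft,tile,knob]
Tick 9: prefer A, both empty, nothing taken; A=[-] B=[-] C=[lens,oval,drum,lathe,flask,shaft,tile,knob]
Tick 10: prefer B, both empty, nothing taken; A=[-] B=[-] C=[lens,oval,drum,lathe,flask,shaft,tile,knob]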